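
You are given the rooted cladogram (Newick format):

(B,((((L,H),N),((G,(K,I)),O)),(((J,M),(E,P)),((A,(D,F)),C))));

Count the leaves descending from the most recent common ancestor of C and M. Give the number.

8

The MRCA of C and M is the node subtending (((J,M),(E,P)),((A,(D,F)),C)).
That clade contains 8 terminal taxa: A, C, D, E, F, J, M, P.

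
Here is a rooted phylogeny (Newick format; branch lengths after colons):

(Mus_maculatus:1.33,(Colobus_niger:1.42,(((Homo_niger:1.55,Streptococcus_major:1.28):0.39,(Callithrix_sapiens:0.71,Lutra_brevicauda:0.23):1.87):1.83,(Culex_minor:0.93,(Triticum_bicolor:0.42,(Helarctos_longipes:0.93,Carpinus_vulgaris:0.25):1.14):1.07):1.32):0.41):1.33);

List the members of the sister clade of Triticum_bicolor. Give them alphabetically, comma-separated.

Carpinus_vulgaris, Helarctos_longipes

Triticum_bicolor attaches to the tree at the node subtending (Triticum_bicolor,(Helarctos_longipes,Carpinus_vulgaris)).
The other lineage descending from that same node — the sister group — is (Helarctos_longipes,Carpinus_vulgaris); its 2 tips in alphabetical order are the answer.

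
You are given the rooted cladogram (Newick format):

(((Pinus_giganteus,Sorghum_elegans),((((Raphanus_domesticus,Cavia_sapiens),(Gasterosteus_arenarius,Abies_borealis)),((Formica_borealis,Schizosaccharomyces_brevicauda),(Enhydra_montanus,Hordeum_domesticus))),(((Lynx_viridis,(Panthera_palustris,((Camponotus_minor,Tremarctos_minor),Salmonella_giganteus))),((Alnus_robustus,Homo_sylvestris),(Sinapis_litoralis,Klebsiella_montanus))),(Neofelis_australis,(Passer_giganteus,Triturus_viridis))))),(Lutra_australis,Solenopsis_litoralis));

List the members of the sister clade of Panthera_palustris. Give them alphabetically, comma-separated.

Camponotus_minor, Salmonella_giganteus, Tremarctos_minor

Panthera_palustris attaches to the tree at the node subtending (Panthera_palustris,((Camponotus_minor,Tremarctos_minor),Salmonella_giganteus)).
The other lineage descending from that same node — the sister group — is ((Camponotus_minor,Tremarctos_minor),Salmonella_giganteus); its 3 tips in alphabetical order are the answer.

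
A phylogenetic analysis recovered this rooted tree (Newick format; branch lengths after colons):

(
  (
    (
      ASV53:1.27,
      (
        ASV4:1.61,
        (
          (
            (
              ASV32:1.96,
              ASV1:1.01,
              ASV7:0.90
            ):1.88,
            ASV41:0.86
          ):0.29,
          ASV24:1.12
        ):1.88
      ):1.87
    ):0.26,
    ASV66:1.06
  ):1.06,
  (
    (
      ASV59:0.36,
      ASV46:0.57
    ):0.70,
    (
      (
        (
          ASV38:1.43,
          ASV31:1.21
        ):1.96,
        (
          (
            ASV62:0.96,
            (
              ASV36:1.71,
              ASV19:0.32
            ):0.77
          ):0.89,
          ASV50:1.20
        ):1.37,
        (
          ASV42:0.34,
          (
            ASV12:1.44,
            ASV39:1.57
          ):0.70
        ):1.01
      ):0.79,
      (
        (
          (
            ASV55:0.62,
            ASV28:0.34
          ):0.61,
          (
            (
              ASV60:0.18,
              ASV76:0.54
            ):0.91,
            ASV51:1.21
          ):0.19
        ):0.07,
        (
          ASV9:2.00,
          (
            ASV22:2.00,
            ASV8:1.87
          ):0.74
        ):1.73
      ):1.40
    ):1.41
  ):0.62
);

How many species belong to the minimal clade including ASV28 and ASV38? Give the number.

17

The MRCA of ASV28 and ASV38 is the node subtending (((ASV38,ASV31),((ASV62,(ASV36,ASV19)),ASV50),(ASV42,(ASV12,ASV39))),(((ASV55,ASV28),((ASV60,ASV76),ASV51)),(ASV9,(ASV22,ASV8)))).
That clade contains 17 terminal taxa: ASV12, ASV19, ASV22, ASV28, ASV31, ASV36, ASV38, ASV39, ASV42, ASV50, ASV51, ASV55, ASV60, ASV62, ASV76, ASV8, ASV9.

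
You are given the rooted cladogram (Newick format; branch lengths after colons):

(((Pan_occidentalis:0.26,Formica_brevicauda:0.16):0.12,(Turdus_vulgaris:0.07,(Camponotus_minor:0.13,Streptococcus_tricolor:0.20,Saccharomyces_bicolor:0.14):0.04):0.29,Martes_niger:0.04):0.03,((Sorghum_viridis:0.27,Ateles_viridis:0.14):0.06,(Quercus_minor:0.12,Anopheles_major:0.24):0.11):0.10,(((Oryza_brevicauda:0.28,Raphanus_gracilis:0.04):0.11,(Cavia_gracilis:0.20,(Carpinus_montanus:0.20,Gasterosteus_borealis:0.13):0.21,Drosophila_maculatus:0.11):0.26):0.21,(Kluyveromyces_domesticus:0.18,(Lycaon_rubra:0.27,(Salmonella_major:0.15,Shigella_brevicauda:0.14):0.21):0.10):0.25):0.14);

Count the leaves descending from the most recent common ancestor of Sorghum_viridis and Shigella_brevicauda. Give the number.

21

The MRCA of Sorghum_viridis and Shigella_brevicauda is the root, so the clade is the entire tree.
That clade contains 21 terminal taxa: Anopheles_major, Ateles_viridis, Camponotus_minor, Carpinus_montanus, Cavia_gracilis, Drosophila_maculatus, Formica_brevicauda, Gasterosteus_borealis, Kluyveromyces_domesticus, Lycaon_rubra, Martes_niger, Oryza_brevicauda, Pan_occidentalis, Quercus_minor, Raphanus_gracilis, Saccharomyces_bicolor, Salmonella_major, Shigella_brevicauda, Sorghum_viridis, Streptococcus_tricolor, Turdus_vulgaris.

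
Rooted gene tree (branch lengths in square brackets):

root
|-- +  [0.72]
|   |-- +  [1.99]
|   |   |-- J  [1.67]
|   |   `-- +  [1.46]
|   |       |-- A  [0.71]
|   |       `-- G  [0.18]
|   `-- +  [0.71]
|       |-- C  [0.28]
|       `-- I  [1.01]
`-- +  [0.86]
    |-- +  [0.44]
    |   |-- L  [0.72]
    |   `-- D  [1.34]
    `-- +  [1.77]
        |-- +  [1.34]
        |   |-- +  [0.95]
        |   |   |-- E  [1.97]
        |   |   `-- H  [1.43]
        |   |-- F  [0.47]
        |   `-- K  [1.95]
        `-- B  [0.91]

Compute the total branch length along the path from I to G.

The path runs I → … → MRCA → … → G; the MRCA is the node subtending ((J,(A,G)),(C,I)).
Branch lengths along that path: 1.01 + 0.71 + 1.99 + 1.46 + 0.18 = 5.35.

5.35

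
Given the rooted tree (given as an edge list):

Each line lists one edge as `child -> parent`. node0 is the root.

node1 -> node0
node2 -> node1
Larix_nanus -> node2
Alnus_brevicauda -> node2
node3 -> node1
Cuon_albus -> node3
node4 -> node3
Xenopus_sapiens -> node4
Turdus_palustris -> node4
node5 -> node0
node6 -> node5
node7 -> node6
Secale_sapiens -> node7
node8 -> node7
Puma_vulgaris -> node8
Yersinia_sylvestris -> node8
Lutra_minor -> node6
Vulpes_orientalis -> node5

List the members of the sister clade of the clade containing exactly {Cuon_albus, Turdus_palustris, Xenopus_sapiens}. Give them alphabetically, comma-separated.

The clade containing exactly {Cuon_albus, Turdus_palustris, Xenopus_sapiens} attaches to the tree at the node subtending ((Larix_nanus,Alnus_brevicauda),(Cuon_albus,(Xenopus_sapiens,Turdus_palustris))).
The other lineage descending from that same node — the sister group — is (Larix_nanus,Alnus_brevicauda); its 2 tips in alphabetical order are the answer.

Alnus_brevicauda, Larix_nanus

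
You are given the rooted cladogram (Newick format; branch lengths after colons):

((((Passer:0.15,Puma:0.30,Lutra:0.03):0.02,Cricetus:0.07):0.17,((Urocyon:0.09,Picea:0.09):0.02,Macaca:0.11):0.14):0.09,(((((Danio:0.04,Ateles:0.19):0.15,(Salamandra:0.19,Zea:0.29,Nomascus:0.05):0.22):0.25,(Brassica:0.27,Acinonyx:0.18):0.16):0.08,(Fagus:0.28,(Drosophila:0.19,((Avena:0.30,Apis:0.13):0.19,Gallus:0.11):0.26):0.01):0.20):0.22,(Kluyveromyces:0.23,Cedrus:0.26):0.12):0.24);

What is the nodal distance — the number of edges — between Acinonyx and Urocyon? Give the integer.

9

The MRCA of Acinonyx and Urocyon is the root of the tree.
From Acinonyx up to that node: 5 branches. From Urocyon up to the same node: 4 branches. Total: 5 + 4 = 9.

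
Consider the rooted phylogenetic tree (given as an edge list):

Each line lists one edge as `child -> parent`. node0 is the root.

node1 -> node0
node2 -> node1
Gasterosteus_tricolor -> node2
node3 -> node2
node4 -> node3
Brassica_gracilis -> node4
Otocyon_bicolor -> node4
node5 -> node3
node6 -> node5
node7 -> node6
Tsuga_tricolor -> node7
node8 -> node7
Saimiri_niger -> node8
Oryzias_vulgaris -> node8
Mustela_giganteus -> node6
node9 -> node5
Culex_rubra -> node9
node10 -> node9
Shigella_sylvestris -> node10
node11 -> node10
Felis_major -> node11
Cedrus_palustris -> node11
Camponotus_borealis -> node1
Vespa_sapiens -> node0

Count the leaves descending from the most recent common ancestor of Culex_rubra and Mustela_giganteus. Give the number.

8

The MRCA of Culex_rubra and Mustela_giganteus is the node subtending (((Tsuga_tricolor,(Saimiri_niger,Oryzias_vulgaris)),Mustela_giganteus),(Culex_rubra,(Shigella_sylvestris,(Felis_major,Cedrus_palustris)))).
That clade contains 8 terminal taxa: Cedrus_palustris, Culex_rubra, Felis_major, Mustela_giganteus, Oryzias_vulgaris, Saimiri_niger, Shigella_sylvestris, Tsuga_tricolor.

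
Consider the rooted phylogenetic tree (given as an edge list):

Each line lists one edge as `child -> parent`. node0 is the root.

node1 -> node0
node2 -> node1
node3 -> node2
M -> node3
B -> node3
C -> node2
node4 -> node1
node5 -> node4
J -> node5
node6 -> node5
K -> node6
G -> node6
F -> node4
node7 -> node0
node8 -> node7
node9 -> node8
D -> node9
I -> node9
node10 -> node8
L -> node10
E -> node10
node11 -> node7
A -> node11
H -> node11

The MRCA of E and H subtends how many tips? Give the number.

6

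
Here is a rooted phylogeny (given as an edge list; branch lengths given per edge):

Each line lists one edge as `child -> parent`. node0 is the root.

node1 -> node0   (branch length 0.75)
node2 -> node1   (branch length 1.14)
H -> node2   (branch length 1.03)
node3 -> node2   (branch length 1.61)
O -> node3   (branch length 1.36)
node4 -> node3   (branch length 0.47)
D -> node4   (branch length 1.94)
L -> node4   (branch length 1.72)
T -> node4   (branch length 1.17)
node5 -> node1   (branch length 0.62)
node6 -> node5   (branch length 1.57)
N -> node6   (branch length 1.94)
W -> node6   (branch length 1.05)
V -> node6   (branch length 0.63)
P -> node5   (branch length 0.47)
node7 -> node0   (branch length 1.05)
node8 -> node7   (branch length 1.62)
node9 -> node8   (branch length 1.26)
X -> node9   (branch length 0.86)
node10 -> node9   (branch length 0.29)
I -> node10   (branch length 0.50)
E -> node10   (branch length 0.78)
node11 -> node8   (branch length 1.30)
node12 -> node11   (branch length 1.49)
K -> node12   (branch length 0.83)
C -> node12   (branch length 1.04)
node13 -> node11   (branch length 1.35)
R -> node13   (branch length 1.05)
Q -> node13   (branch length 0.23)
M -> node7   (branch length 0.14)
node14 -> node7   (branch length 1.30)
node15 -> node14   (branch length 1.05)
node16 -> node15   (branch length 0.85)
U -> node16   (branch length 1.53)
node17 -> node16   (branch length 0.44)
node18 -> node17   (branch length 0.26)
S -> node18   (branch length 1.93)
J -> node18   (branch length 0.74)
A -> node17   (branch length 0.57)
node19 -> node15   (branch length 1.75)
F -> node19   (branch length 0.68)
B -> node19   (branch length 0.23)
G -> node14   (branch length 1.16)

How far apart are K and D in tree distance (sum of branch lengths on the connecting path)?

12.20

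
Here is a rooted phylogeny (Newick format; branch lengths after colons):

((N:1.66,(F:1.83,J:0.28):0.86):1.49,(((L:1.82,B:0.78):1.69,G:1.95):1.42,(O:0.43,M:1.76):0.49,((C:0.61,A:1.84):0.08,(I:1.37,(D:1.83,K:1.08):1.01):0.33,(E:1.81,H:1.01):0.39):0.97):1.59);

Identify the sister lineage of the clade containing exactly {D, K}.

I

The clade containing exactly {D, K} attaches to the tree at the node subtending (I,(D,K)).
The other lineage descending from that same node — the sister group — is the single tip I.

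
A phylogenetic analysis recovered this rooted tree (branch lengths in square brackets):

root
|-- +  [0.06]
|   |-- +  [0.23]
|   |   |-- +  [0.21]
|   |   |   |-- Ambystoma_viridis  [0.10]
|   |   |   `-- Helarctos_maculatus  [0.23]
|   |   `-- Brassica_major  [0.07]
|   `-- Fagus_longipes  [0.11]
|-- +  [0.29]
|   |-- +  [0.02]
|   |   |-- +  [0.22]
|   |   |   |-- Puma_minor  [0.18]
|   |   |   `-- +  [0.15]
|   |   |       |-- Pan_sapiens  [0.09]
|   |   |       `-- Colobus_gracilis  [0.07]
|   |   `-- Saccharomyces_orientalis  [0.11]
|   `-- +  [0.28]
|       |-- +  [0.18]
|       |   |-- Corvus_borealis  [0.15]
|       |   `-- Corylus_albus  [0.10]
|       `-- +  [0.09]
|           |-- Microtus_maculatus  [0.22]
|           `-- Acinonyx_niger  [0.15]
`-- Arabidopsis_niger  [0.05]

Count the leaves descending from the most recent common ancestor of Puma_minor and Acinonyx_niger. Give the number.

8

The MRCA of Puma_minor and Acinonyx_niger is the node subtending (((Puma_minor,(Pan_sapiens,Colobus_gracilis)),Saccharomyces_orientalis),((Corvus_borealis,Corylus_albus),(Microtus_maculatus,Acinonyx_niger))).
That clade contains 8 terminal taxa: Acinonyx_niger, Colobus_gracilis, Corvus_borealis, Corylus_albus, Microtus_maculatus, Pan_sapiens, Puma_minor, Saccharomyces_orientalis.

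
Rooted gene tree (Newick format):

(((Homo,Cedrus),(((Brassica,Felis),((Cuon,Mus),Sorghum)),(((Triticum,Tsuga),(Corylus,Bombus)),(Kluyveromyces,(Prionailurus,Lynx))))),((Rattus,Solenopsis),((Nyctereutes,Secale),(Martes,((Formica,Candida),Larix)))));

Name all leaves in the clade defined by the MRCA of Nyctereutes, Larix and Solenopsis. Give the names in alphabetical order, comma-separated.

Tracing Nyctereutes: it sits inside (Nyctereutes,Secale).
Tracing Larix: it sits inside ((Formica,Candida),Larix).
Tracing Solenopsis: it sits inside (Rattus,Solenopsis).
The smallest clade enclosing all 3 is ((Rattus,Solenopsis),((Nyctereutes,Secale),(Martes,((Formica,Candida),Larix)))); the answer is its 8 terminal taxa in alphabetical order.

Candida, Formica, Larix, Martes, Nyctereutes, Rattus, Secale, Solenopsis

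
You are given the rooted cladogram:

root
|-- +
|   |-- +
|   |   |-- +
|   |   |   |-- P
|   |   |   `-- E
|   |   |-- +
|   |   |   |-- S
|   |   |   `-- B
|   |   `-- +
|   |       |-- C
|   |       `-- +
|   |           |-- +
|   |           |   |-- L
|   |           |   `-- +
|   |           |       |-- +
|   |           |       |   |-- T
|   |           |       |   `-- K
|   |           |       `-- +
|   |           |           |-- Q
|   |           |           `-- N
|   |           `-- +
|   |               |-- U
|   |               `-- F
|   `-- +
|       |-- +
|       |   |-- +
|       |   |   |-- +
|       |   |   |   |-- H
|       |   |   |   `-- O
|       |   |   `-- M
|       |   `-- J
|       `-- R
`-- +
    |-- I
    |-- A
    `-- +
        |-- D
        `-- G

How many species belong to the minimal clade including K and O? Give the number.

The MRCA of K and O is the node subtending (((P,E),(S,B),(C,((L,((T,K),(Q,N))),(U,F)))),((((H,O),M),J),R)).
That clade contains 17 terminal taxa: B, C, E, F, H, J, K, L, M, N, O, P, Q, R, S, T, U.

17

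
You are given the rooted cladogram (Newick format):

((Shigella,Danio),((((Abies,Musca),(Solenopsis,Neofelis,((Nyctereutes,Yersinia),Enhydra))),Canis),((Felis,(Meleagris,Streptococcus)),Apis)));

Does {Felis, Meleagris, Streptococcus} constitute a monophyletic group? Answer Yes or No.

The most recent common ancestor of these taxa subtends (Felis,(Meleagris,Streptococcus)).
That clade has exactly 3 tips — every listed taxon and nothing else — so the group is monophyletic.

Yes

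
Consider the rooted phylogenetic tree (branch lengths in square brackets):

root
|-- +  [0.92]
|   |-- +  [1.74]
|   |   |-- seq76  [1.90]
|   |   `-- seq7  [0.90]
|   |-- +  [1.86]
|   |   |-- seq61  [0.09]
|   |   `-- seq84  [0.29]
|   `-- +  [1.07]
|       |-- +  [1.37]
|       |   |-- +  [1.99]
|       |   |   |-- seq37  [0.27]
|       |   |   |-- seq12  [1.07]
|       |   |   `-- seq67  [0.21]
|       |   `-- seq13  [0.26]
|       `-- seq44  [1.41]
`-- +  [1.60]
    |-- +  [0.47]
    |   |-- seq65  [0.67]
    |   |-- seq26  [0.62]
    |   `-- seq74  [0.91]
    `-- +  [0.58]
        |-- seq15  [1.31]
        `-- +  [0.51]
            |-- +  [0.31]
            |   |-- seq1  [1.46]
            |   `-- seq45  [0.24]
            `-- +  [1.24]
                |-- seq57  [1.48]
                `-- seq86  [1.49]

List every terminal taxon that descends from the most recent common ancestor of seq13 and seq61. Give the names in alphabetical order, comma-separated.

seq12, seq13, seq37, seq44, seq61, seq67, seq7, seq76, seq84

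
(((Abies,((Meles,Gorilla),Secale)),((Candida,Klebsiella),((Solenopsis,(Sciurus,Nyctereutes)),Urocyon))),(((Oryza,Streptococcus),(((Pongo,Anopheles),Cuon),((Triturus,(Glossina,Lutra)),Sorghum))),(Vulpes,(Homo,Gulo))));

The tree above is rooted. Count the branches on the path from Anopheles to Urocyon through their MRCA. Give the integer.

10

The MRCA of Anopheles and Urocyon is the root of the tree.
From Anopheles up to that node: 6 branches. From Urocyon up to the same node: 4 branches. Total: 6 + 4 = 10.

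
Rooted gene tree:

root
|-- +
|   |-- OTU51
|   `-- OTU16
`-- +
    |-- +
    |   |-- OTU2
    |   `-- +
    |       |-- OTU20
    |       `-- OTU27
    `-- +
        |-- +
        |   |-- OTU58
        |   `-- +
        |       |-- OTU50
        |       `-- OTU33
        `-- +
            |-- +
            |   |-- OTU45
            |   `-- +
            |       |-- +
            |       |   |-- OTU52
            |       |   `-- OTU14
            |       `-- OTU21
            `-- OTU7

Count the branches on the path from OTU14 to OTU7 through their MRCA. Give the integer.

The MRCA of OTU14 and OTU7 is the node subtending ((OTU45,((OTU52,OTU14),OTU21)),OTU7).
From OTU14 up to that node: 4 branches. From OTU7 up to the same node: 1 branch. Total: 4 + 1 = 5.

5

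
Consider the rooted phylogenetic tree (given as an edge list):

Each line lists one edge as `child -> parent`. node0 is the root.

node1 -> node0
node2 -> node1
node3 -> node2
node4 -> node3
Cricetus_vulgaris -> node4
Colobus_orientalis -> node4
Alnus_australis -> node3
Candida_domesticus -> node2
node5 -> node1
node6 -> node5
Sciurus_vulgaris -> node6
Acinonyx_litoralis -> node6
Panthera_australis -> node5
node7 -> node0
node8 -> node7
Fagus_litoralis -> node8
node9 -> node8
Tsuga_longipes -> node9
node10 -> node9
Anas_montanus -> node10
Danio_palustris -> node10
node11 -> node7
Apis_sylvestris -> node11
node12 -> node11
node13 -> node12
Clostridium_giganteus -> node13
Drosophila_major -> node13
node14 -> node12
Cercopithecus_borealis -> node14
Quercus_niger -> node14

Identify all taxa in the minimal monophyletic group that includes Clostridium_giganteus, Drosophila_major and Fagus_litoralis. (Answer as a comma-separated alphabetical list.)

Anas_montanus, Apis_sylvestris, Cercopithecus_borealis, Clostridium_giganteus, Danio_palustris, Drosophila_major, Fagus_litoralis, Quercus_niger, Tsuga_longipes

Tracing Clostridium_giganteus: it sits inside (Clostridium_giganteus,Drosophila_major).
Tracing Drosophila_major: it sits inside (Clostridium_giganteus,Drosophila_major).
Tracing Fagus_litoralis: it sits inside (Fagus_litoralis,(Tsuga_longipes,(Anas_montanus,Danio_palustris))).
The smallest clade enclosing all 3 is ((Fagus_litoralis,(Tsuga_longipes,(Anas_montanus,Danio_palustris))),(Apis_sylvestris,((Clostridium_giganteus,Drosophila_major),(Cercopithecus_borealis,Quercus_niger)))); the answer is its 9 terminal taxa in alphabetical order.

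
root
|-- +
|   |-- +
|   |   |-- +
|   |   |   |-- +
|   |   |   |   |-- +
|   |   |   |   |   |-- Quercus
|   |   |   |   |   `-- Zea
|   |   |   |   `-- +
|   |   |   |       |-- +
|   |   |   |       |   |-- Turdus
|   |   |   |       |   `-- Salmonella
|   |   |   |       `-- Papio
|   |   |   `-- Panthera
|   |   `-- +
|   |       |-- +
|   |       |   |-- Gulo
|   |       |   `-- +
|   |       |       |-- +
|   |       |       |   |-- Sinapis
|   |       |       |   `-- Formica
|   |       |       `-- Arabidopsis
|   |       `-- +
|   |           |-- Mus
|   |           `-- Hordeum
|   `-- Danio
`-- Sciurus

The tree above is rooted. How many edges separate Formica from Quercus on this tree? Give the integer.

9

The MRCA of Formica and Quercus is the node subtending ((((Quercus,Zea),((Turdus,Salmonella),Papio)),Panthera),((Gulo,((Sinapis,Formica),Arabidopsis)),(Mus,Hordeum))).
From Formica up to that node: 5 branches. From Quercus up to the same node: 4 branches. Total: 5 + 4 = 9.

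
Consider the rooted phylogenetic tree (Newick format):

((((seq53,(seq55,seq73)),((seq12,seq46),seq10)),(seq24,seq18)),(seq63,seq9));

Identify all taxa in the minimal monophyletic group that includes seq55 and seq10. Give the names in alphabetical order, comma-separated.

seq10, seq12, seq46, seq53, seq55, seq73

Tracing seq55: it sits inside (seq55,seq73).
Tracing seq10: it sits inside ((seq12,seq46),seq10).
The smallest clade enclosing both is ((seq53,(seq55,seq73)),((seq12,seq46),seq10)); the answer is its 6 terminal taxa in alphabetical order.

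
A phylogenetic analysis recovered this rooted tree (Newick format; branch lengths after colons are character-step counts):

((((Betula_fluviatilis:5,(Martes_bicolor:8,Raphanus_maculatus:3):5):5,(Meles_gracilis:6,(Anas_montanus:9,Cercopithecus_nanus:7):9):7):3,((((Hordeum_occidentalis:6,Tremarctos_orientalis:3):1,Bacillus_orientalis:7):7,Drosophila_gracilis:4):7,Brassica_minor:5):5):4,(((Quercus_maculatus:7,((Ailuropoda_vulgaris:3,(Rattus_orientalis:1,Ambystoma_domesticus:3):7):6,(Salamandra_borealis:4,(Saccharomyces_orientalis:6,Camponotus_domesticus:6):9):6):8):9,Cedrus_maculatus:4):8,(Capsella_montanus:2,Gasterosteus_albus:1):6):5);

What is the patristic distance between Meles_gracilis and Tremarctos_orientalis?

39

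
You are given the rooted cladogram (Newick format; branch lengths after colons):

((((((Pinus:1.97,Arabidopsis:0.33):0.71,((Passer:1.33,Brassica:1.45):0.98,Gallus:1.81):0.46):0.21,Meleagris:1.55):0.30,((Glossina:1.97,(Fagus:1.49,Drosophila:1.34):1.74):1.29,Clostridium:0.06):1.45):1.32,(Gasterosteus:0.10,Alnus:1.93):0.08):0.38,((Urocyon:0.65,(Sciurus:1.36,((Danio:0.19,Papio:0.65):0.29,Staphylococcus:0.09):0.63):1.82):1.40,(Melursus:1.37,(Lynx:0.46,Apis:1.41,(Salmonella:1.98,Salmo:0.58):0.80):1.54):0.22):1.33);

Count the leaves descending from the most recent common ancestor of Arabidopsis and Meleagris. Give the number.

The MRCA of Arabidopsis and Meleagris is the node subtending (((Pinus,Arabidopsis),((Passer,Brassica),Gallus)),Meleagris).
That clade contains 6 terminal taxa: Arabidopsis, Brassica, Gallus, Meleagris, Passer, Pinus.

6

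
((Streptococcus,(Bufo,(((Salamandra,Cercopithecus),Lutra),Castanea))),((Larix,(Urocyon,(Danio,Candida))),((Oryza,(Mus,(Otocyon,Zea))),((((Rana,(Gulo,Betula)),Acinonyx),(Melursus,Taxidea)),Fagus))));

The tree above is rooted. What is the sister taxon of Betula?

Gulo

Betula attaches to the tree at the node subtending (Gulo,Betula).
The other lineage descending from that same node — the sister group — is the single tip Gulo.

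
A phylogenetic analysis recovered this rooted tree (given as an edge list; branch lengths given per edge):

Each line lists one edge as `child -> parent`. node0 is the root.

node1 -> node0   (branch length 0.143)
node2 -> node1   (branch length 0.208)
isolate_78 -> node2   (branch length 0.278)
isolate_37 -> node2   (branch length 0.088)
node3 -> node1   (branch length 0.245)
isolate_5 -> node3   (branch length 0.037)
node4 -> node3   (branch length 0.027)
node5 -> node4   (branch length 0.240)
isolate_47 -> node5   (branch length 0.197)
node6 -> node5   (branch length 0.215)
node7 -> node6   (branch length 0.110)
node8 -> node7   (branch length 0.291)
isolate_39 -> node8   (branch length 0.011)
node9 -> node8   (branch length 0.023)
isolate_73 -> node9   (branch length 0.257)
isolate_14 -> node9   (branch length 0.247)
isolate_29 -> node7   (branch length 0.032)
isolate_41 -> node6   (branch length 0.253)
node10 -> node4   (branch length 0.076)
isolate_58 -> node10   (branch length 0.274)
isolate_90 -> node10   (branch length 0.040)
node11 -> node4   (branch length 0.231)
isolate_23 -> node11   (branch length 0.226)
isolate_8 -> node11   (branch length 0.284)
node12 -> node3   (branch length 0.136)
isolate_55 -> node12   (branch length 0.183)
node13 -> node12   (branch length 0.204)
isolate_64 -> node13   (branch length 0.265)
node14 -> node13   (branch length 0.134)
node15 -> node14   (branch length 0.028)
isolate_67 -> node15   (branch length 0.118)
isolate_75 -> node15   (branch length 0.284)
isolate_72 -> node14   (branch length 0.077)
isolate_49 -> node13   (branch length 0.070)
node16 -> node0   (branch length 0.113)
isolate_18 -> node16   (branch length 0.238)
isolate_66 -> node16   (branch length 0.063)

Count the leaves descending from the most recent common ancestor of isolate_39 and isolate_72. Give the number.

17

The MRCA of isolate_39 and isolate_72 is the node subtending (isolate_5,((isolate_47,(((isolate_39,(isolate_73,isolate_14)),isolate_29),isolate_41)),(isolate_58,isolate_90),(isolate_23,isolate_8)),(isolate_55,(isolate_64,((isolate_67,isolate_75),isolate_72),isolate_49))).
That clade contains 17 terminal taxa: isolate_14, isolate_23, isolate_29, isolate_39, isolate_41, isolate_47, isolate_49, isolate_5, isolate_55, isolate_58, isolate_64, isolate_67, isolate_72, isolate_73, isolate_75, isolate_8, isolate_90.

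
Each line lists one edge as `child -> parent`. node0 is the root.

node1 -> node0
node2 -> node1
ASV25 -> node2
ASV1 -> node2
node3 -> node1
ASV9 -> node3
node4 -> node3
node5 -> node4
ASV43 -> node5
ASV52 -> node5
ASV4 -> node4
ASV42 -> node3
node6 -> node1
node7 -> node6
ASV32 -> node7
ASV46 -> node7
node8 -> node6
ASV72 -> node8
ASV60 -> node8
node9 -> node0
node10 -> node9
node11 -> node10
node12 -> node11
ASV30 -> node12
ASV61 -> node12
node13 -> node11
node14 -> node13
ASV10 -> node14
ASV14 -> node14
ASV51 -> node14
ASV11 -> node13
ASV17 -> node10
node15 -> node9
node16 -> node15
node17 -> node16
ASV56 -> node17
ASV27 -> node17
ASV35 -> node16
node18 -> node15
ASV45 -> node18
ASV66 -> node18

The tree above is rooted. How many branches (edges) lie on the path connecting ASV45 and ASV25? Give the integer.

The MRCA of ASV45 and ASV25 is the root of the tree.
From ASV45 up to that node: 4 branches. From ASV25 up to the same node: 3 branches. Total: 4 + 3 = 7.

7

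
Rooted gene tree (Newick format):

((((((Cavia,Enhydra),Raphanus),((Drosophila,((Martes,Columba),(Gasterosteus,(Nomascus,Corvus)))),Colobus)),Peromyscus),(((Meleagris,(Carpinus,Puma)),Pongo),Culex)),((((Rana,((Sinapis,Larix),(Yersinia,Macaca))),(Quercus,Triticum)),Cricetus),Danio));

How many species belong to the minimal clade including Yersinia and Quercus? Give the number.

The MRCA of Yersinia and Quercus is the node subtending ((Rana,((Sinapis,Larix),(Yersinia,Macaca))),(Quercus,Triticum)).
That clade contains 7 terminal taxa: Larix, Macaca, Quercus, Rana, Sinapis, Triticum, Yersinia.

7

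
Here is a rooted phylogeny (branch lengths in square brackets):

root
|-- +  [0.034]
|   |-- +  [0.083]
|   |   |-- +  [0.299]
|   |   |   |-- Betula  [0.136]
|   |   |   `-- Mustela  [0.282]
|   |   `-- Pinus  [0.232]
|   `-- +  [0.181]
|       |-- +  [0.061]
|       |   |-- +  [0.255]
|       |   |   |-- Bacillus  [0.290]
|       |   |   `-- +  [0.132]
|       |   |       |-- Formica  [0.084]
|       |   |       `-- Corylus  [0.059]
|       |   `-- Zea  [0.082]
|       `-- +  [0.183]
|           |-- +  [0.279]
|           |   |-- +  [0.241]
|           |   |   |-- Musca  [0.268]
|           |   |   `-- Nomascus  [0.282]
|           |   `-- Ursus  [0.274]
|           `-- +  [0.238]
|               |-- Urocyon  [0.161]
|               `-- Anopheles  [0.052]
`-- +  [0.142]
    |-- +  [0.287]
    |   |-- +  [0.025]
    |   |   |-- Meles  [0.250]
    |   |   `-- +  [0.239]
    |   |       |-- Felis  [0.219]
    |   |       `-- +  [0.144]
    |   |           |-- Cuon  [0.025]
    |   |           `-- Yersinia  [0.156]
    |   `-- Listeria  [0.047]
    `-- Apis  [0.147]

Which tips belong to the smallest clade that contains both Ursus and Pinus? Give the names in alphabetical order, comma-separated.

Tracing Ursus: it sits inside ((Musca,Nomascus),Ursus).
Tracing Pinus: it sits inside ((Betula,Mustela),Pinus).
The smallest clade enclosing both is (((Betula,Mustela),Pinus),(((Bacillus,(Formica,Corylus)),Zea),(((Musca,Nomascus),Ursus),(Urocyon,Anopheles)))); the answer is its 12 terminal taxa in alphabetical order.

Anopheles, Bacillus, Betula, Corylus, Formica, Musca, Mustela, Nomascus, Pinus, Urocyon, Ursus, Zea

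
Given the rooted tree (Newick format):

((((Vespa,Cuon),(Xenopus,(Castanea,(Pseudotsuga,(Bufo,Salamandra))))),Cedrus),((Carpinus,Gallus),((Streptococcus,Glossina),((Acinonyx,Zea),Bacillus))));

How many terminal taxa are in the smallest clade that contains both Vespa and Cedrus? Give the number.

8

The MRCA of Vespa and Cedrus is the node subtending (((Vespa,Cuon),(Xenopus,(Castanea,(Pseudotsuga,(Bufo,Salamandra))))),Cedrus).
That clade contains 8 terminal taxa: Bufo, Castanea, Cedrus, Cuon, Pseudotsuga, Salamandra, Vespa, Xenopus.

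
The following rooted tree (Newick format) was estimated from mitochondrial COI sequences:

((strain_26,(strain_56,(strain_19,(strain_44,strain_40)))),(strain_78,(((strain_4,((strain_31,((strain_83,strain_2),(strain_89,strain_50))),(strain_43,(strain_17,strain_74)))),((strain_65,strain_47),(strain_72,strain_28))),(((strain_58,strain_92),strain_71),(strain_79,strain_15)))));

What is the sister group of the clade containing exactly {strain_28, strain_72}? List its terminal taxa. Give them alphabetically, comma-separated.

The clade containing exactly {strain_28, strain_72} attaches to the tree at the node subtending ((strain_65,strain_47),(strain_72,strain_28)).
The other lineage descending from that same node — the sister group — is (strain_65,strain_47); its 2 tips in alphabetical order are the answer.

strain_47, strain_65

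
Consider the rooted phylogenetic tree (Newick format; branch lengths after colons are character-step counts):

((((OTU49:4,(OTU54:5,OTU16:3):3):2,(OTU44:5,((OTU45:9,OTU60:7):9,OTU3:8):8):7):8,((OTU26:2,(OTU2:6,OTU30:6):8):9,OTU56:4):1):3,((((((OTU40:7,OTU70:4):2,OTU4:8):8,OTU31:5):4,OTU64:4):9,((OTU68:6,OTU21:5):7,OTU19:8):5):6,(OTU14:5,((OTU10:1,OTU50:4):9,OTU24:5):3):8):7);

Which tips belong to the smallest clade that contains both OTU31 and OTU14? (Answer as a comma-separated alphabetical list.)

OTU10, OTU14, OTU19, OTU21, OTU24, OTU31, OTU4, OTU40, OTU50, OTU64, OTU68, OTU70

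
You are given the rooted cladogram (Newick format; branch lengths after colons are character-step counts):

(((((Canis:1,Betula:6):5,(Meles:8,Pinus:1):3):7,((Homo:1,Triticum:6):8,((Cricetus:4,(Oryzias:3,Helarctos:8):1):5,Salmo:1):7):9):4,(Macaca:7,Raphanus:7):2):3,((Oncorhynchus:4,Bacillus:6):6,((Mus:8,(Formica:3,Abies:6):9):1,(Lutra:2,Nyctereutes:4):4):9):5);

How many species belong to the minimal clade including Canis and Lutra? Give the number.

The MRCA of Canis and Lutra is the root, so the clade is the entire tree.
That clade contains 19 terminal taxa: Abies, Bacillus, Betula, Canis, Cricetus, Formica, Helarctos, Homo, Lutra, Macaca, Meles, Mus, Nyctereutes, Oncorhynchus, Oryzias, Pinus, Raphanus, Salmo, Triticum.

19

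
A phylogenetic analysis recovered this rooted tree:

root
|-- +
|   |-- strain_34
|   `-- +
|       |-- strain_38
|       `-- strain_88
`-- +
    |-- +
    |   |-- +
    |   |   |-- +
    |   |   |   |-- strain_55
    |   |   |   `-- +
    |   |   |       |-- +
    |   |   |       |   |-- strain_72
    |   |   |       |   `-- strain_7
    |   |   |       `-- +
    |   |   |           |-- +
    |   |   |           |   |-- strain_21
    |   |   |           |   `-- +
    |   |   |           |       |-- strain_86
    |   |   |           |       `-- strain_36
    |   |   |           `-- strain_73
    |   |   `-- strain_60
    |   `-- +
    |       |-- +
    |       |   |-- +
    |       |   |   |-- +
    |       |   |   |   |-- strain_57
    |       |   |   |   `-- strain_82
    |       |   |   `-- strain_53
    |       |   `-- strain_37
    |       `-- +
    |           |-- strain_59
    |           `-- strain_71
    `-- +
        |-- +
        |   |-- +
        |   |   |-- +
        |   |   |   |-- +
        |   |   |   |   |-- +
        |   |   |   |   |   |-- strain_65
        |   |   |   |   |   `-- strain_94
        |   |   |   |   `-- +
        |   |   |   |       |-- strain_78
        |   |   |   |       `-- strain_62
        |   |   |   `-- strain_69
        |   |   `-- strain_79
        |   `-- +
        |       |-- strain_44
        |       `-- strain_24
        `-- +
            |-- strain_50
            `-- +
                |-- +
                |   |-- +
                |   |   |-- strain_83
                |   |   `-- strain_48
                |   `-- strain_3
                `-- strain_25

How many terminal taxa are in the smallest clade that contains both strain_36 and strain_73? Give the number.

The MRCA of strain_36 and strain_73 is the node subtending ((strain_21,(strain_86,strain_36)),strain_73).
That clade contains 4 terminal taxa: strain_21, strain_36, strain_73, strain_86.

4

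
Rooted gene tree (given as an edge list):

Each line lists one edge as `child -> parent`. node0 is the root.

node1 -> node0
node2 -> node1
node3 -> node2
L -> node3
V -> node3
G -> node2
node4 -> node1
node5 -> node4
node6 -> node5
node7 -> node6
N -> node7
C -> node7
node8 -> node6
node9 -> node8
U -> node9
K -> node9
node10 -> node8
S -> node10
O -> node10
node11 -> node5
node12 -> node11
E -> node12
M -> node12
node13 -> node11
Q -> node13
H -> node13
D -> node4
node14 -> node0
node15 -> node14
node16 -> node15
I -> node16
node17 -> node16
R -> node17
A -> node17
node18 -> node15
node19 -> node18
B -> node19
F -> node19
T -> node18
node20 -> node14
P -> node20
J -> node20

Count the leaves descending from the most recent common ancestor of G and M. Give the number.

14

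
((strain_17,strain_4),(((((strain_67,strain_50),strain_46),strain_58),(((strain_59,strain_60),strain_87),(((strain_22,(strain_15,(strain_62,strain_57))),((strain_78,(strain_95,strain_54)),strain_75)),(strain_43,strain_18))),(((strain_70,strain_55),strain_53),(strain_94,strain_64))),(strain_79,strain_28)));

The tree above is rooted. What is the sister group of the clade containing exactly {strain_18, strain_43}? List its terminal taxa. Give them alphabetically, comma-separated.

strain_15, strain_22, strain_54, strain_57, strain_62, strain_75, strain_78, strain_95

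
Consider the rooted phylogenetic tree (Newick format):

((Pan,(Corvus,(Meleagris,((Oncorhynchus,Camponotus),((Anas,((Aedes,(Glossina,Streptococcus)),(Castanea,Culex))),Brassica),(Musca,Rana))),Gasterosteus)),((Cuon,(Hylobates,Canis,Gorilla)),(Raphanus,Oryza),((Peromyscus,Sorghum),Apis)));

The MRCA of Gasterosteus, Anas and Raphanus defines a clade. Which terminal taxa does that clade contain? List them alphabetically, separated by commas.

Aedes, Anas, Apis, Brassica, Camponotus, Canis, Castanea, Corvus, Culex, Cuon, Gasterosteus, Glossina, Gorilla, Hylobates, Meleagris, Musca, Oncorhynchus, Oryza, Pan, Peromyscus, Rana, Raphanus, Sorghum, Streptococcus

Tracing Gasterosteus: it sits inside (Corvus,(Meleagris,((Oncorhynchus,Camponotus),((Anas,((Aedes,(Glossina,Streptococcus)),(Castanea,Culex))),Brassica),(Musca,Rana))),Gasterosteus).
Tracing Anas: it sits inside (Anas,((Aedes,(Glossina,Streptococcus)),(Castanea,Culex))).
Tracing Raphanus: it sits inside (Raphanus,Oryza).
The smallest clade enclosing all 3 is the whole tree (their MRCA is the root), so the answer is all 24 tips in alphabetical order.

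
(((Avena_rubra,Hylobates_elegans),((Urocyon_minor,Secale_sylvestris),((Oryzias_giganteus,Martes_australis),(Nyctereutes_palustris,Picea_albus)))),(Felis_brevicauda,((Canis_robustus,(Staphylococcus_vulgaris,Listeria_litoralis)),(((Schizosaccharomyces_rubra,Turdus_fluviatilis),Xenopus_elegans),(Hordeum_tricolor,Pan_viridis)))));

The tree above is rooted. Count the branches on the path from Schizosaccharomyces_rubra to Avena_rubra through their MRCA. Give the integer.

The MRCA of Schizosaccharomyces_rubra and Avena_rubra is the root of the tree.
From Schizosaccharomyces_rubra up to that node: 6 branches. From Avena_rubra up to the same node: 3 branches. Total: 6 + 3 = 9.

9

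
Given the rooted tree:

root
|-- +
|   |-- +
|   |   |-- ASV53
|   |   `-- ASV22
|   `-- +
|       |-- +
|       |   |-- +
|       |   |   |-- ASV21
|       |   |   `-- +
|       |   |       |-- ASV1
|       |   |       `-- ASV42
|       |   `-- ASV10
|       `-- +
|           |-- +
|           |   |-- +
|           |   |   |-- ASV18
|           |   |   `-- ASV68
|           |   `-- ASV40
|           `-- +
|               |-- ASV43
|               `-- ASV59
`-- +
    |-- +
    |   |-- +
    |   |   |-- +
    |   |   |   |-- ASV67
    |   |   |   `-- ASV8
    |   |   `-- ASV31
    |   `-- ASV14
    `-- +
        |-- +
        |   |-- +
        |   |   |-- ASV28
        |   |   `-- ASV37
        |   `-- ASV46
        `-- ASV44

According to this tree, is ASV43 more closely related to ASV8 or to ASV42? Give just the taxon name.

ASV42

The MRCA of ASV43 and ASV42 subtends (((ASV21,(ASV1,ASV42)),ASV10),(((ASV18,ASV68),ASV40),(ASV43,ASV59))) (9 taxa).
The MRCA of ASV43 and ASV8 is the root, subtending the entire tree (19 taxa).
The first is nested inside the second, so ASV43 shares a more recent common ancestor with ASV42.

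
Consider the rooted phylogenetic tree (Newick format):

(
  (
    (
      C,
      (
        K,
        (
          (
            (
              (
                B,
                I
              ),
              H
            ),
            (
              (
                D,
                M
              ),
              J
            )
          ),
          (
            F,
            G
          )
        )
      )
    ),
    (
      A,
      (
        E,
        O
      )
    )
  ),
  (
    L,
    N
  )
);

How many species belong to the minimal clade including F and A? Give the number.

The MRCA of F and A is the node subtending ((C,(K,((((B,I),H),((D,M),J)),(F,G)))),(A,(E,O))).
That clade contains 13 terminal taxa: A, B, C, D, E, F, G, H, I, J, K, M, O.

13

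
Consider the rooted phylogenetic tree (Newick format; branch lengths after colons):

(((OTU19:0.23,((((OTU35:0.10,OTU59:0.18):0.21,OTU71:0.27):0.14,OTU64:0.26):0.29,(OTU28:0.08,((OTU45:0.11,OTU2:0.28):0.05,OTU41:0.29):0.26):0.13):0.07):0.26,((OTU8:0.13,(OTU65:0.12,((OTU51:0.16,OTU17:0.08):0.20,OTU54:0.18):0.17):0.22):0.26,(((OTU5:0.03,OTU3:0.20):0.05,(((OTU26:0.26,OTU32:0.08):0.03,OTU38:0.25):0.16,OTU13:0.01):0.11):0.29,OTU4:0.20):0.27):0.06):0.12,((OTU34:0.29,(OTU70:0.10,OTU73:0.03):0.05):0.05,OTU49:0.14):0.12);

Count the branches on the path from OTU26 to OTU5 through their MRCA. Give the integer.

The MRCA of OTU26 and OTU5 is the node subtending ((OTU5,OTU3),(((OTU26,OTU32),OTU38),OTU13)).
From OTU26 up to that node: 4 branches. From OTU5 up to the same node: 2 branches. Total: 4 + 2 = 6.

6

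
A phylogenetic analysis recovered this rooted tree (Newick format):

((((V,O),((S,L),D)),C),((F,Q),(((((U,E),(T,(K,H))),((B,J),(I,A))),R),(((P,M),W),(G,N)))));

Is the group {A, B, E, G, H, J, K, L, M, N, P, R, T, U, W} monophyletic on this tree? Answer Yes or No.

No

The MRCA of the listed taxa is the root, so the smallest clade containing them is the whole tree.
That clade also contains C, D, F, I, O, Q, S, V, which are not in the proposed group, so the group is not monophyletic.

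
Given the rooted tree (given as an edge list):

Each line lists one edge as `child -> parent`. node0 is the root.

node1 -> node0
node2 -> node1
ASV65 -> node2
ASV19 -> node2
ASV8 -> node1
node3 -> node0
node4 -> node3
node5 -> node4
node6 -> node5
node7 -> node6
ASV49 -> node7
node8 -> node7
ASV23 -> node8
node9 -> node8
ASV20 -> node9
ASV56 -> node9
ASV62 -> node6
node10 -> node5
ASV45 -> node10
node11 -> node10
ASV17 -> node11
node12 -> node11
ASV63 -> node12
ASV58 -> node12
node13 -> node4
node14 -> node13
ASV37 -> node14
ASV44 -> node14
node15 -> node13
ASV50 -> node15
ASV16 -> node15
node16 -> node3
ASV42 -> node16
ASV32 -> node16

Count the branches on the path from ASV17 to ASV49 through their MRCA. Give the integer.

The MRCA of ASV17 and ASV49 is the node subtending (((ASV49,(ASV23,(ASV20,ASV56))),ASV62),(ASV45,(ASV17,(ASV63,ASV58)))).
From ASV17 up to that node: 3 branches. From ASV49 up to the same node: 3 branches. Total: 3 + 3 = 6.

6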